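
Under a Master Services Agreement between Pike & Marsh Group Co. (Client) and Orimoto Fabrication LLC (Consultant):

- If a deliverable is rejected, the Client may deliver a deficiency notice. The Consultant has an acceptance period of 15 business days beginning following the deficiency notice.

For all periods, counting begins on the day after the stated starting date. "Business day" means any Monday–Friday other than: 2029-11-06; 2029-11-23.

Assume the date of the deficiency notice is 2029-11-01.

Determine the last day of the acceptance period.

From Thursday, 2029-11-01, 15 business days (Nov 2, Nov 5, Nov 7, Nov 8, …, Nov 21, Nov 22, Nov 26, skipping weekends and the listed holidays on Nov 6, Nov 23) brings us to Monday, 2029-11-26, which is the last day of the acceptance period.

2029-11-26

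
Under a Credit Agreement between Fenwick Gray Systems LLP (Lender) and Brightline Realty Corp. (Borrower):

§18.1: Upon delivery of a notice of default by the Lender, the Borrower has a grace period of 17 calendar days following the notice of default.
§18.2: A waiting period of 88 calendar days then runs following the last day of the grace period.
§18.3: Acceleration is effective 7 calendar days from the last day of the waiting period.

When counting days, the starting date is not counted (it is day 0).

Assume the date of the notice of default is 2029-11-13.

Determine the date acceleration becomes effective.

2030-03-05

Adding 17 calendar days to 2029-11-13 gives 2029-11-30, which is the last day of the grace period.
The last day of the waiting period: 88 calendar days after 2029-11-30 is 2030-02-26.
The date acceleration becomes effective: 7 calendar days after 2030-02-26 is 2030-03-05.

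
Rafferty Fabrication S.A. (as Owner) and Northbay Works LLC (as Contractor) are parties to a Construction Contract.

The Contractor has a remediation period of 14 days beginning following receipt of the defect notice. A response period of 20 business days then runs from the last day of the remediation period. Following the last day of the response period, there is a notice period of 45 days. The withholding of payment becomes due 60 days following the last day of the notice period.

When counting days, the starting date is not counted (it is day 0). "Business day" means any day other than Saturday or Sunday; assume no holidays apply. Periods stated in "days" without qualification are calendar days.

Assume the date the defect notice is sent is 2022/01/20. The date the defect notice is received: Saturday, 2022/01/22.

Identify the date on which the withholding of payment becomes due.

The last day of the remediation period: 2022/01/22 + 14 days = 2022/02/05.
From Saturday, 2022/02/05, 20 business days (Feb 7, Feb 8, Feb 9, Feb 10, …, Mar 2, Mar 3, Mar 4, skipping weekends) brings us to Friday, 2022/03/04, which is the last day of the response period.
The last day of the notice period: 45 calendar days after 2022/03/04 is 2022/04/18.
Adding 60 calendar days to 2022/04/18 gives 2022/06/17, which is the date on which the withholding of payment becomes due.

2022/06/17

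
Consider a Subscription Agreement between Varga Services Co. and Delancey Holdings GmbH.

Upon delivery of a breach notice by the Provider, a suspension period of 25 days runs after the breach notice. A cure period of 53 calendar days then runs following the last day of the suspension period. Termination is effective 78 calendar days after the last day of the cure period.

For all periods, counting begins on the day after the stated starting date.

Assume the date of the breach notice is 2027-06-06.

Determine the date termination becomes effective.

Adding 25 calendar days to 2027-06-06 gives 2027-07-01, which is the last day of the suspension period.
The last day of the cure period: 2027-07-01 + 53 days = 2027-08-23.
The date termination becomes effective: 78 calendar days after 2027-08-23 is 2027-11-09.

2027-11-09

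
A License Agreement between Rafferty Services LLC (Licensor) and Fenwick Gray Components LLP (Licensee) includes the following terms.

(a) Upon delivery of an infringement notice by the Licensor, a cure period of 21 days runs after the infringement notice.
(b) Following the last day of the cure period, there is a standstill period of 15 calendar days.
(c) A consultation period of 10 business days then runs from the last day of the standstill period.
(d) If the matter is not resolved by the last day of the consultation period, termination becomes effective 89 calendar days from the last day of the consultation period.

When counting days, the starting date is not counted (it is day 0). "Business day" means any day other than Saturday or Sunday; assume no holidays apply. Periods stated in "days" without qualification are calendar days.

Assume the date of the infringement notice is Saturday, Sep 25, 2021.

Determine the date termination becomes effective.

Feb 9, 2022

The last day of the cure period: Sep 25, 2021 + 21 days = Oct 16, 2021.
The last day of the standstill period: Oct 16, 2021 + 15 days = Oct 31, 2021.
From Sunday, Oct 31, 2021, 10 business days (Nov 1, Nov 2, Nov 3, Nov 4, Nov 5, Nov 8, Nov 9, Nov 10, Nov 11, Nov 12, skipping weekends) brings us to Friday, Nov 12, 2021, which is the last day of the consultation period.
The date termination becomes effective: Nov 12, 2021 + 89 days = Feb 9, 2022.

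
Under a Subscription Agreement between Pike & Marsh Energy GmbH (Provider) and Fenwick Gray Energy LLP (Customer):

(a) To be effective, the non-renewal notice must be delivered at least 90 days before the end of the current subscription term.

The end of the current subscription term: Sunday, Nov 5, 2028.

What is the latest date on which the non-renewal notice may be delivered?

Counting back 90 calendar days from Nov 5, 2028 gives Aug 7, 2028.

Aug 7, 2028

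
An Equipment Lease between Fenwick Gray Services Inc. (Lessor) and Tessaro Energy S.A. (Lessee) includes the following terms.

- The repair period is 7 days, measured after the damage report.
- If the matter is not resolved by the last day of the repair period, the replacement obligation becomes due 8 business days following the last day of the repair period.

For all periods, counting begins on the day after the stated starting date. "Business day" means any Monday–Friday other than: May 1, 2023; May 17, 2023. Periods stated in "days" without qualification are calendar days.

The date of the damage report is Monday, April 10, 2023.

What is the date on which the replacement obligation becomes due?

April 27, 2023

Adding 7 calendar days to April 10, 2023 gives April 17, 2023, which is the last day of the repair period.
From Monday, April 17, 2023, 8 business days (Apr 18, Apr 19, Apr 20, Apr 21, Apr 24, Apr 25, Apr 26, Apr 27, skipping weekends) brings us to Thursday, April 27, 2023, which is the date on which the replacement obligation becomes due.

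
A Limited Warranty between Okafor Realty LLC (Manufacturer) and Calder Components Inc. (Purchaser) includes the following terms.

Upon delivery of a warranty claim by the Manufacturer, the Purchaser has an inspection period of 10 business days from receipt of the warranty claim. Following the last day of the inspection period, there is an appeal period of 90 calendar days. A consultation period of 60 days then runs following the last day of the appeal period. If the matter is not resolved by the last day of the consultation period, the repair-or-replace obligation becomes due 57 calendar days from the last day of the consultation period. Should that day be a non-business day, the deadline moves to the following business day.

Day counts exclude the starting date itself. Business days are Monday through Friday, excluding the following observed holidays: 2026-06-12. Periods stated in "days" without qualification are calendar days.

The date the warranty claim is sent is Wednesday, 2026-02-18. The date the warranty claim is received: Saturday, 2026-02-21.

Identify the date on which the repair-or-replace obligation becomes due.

2026-09-29

The last day of the inspection period: counting 10 business days from Saturday, 2026-02-21 (Feb 23, Feb 24, Feb 25, Feb 26, Feb 27, Mar 2, Mar 3, Mar 4, Mar 5, Mar 6, skipping weekends) reaches Friday, 2026-03-06.
The last day of the appeal period: 90 calendar days after 2026-03-06 is 2026-06-04.
The last day of the consultation period: 60 calendar days after 2026-06-04 is 2026-08-03.
Adding 57 calendar days to 2026-08-03 gives 2026-09-29, which is the date on which the repair-or-replace obligation becomes due. 2026-09-29 is a Tuesday and is not a listed holiday, so no roll-forward applies.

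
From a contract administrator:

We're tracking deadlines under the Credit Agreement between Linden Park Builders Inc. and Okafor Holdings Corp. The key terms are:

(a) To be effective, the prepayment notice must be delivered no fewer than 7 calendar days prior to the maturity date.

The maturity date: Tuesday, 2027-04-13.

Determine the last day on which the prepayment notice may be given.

Counting back 7 calendar days from 2027-04-13 gives 2027-04-06.

2027-04-06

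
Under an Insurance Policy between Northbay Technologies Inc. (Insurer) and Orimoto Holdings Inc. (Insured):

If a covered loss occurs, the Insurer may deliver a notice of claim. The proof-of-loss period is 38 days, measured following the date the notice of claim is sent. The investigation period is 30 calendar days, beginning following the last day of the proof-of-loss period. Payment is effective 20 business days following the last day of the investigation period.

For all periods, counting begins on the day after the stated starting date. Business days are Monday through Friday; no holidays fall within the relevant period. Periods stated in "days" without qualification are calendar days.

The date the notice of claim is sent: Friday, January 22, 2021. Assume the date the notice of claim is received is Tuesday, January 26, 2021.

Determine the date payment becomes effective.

The last day of the proof-of-loss period: January 22, 2021 + 38 days = March 1, 2021.
The last day of the investigation period: March 1, 2021 + 30 days = March 31, 2021.
The date payment becomes effective: counting 20 business days from Wednesday, March 31, 2021 (Apr 1, Apr 2, Apr 5, Apr 6, …, Apr 26, Apr 27, Apr 28, skipping weekends) reaches Wednesday, April 28, 2021.

April 28, 2021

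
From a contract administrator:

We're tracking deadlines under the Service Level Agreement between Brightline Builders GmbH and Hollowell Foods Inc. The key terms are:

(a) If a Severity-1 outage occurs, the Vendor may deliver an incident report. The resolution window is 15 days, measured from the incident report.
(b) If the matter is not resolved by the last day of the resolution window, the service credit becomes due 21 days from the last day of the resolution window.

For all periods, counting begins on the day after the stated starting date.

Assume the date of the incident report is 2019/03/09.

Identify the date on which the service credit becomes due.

The last day of the resolution window: 15 calendar days after 2019/03/09 is 2019/03/24.
Adding 21 calendar days to 2019/03/24 gives 2019/04/14, which is the date on which the service credit becomes due.

2019/04/14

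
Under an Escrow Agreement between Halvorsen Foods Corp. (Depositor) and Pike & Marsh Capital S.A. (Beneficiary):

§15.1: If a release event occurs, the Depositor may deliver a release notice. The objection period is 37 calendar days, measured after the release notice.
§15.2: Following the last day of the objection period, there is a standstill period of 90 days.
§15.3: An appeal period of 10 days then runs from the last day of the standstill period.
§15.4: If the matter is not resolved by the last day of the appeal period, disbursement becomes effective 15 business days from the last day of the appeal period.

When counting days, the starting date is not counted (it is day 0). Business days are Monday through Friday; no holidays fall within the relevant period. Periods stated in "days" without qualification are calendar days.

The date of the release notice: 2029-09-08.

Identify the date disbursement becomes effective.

The last day of the objection period: 37 calendar days after 2029-09-08 is 2029-10-15.
The last day of the standstill period: 2029-10-15 + 90 days = 2030-01-13.
The last day of the appeal period: 10 calendar days after 2030-01-13 is 2030-01-23.
The date disbursement becomes effective: counting 15 business days from Wednesday, 2030-01-23 (Jan 24, Jan 25, Jan 28, Jan 29, …, Feb 11, Feb 12, Feb 13, skipping weekends) reaches Wednesday, 2030-02-13.

2030-02-13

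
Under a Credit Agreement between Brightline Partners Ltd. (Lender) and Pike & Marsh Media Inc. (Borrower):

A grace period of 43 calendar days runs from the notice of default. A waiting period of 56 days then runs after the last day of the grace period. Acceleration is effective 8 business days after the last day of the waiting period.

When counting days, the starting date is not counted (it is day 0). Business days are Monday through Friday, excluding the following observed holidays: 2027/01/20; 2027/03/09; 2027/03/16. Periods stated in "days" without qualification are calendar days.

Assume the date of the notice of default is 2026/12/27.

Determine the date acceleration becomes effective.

The last day of the grace period: 2026/12/27 + 43 days = 2027/02/08.
Adding 56 calendar days to 2027/02/08 gives 2027/04/05, which is the last day of the waiting period.
The date acceleration becomes effective: 8 business days after Monday, 2027/04/05, skipping weekends — Apr 6, Apr 7, Apr 8, Apr 9, Apr 12, Apr 13, Apr 14, Apr 15 — lands on Thursday, 2027/04/15.

2027/04/15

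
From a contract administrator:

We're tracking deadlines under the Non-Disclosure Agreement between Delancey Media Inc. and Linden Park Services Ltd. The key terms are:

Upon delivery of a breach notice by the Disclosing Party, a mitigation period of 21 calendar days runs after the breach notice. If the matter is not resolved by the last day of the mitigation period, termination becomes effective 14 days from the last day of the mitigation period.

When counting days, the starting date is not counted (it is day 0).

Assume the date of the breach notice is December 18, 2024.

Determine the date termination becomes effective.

The last day of the mitigation period: 21 calendar days after December 18, 2024 is January 8, 2025.
Adding 14 calendar days to January 8, 2025 gives January 22, 2025, which is the date termination becomes effective.

January 22, 2025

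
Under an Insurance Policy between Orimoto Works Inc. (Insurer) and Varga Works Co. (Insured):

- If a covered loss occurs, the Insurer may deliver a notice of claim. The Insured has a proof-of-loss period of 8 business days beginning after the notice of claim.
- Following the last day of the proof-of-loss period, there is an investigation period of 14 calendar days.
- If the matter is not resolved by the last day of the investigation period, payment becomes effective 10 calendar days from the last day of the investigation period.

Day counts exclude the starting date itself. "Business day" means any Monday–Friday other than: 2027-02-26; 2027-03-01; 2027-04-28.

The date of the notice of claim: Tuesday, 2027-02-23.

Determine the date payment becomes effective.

The last day of the proof-of-loss period: 8 business days after Tuesday, 2027-02-23, skipping weekends and the listed holidays on Feb 26, Mar 1 — Feb 24, Feb 25, Mar 2, Mar 3, Mar 4, Mar 5, Mar 8, Mar 9 — lands on Tuesday, 2027-03-09.
The last day of the investigation period: 2027-03-09 + 14 days = 2027-03-23.
The date payment becomes effective: 10 calendar days after 2027-03-23 is 2027-04-02.

2027-04-02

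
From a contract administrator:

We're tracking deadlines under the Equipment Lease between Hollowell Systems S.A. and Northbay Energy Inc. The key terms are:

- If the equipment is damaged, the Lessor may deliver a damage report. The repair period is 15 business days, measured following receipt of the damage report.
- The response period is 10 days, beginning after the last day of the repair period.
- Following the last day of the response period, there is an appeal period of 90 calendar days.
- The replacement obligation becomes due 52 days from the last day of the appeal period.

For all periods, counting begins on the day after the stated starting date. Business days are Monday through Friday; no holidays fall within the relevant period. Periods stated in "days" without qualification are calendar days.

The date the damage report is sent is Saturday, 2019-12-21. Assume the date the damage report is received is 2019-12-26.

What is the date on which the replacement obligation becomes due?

The last day of the repair period: counting 15 business days from Thursday, 2019-12-26 (Dec 27, Dec 30, Dec 31, Jan 1, …, Jan 14, Jan 15, Jan 16, skipping weekends) reaches Thursday, 2020-01-16.
The last day of the response period: 10 calendar days after 2020-01-16 is 2020-01-26.
The last day of the appeal period: 2020-01-26 + 90 days = 2020-04-25.
The date on which the replacement obligation becomes due: 52 calendar days after 2020-04-25 is 2020-06-16.

2020-06-16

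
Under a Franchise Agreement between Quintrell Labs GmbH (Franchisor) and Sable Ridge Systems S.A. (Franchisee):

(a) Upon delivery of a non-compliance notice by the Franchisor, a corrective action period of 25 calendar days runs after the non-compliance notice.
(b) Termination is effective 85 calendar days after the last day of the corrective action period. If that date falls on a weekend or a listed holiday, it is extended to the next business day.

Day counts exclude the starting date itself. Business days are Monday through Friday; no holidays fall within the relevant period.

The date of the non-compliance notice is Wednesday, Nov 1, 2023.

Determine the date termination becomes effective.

Feb 19, 2024

The last day of the corrective action period: Nov 1, 2023 + 25 days = Nov 26, 2023.
Adding 85 calendar days to Nov 26, 2023 gives Feb 19, 2024, which is the date termination becomes effective. Feb 19, 2024 is a Monday, so no roll-forward applies.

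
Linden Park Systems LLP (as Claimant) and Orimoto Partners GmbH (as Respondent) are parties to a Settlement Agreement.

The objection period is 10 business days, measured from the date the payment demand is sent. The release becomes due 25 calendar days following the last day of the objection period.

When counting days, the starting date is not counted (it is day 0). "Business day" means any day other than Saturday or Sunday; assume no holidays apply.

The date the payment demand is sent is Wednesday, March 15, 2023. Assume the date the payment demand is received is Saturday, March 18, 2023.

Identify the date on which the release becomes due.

April 23, 2023

From Wednesday, March 15, 2023, 10 business days (Mar 16, Mar 17, Mar 20, Mar 21, Mar 22, Mar 23, Mar 24, Mar 27, Mar 28, Mar 29, skipping weekends) brings us to Wednesday, March 29, 2023, which is the last day of the objection period.
The date on which the release becomes due: March 29, 2023 + 25 days = April 23, 2023.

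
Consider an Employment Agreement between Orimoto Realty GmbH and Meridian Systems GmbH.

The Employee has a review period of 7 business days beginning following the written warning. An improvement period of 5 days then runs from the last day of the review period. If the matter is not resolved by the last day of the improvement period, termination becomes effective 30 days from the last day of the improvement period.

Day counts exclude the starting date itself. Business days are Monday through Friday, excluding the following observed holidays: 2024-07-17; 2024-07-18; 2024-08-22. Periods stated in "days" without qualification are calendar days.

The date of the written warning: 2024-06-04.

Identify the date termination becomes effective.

From Tuesday, 2024-06-04, 7 business days (Jun 5, Jun 6, Jun 7, Jun 10, Jun 11, Jun 12, Jun 13, skipping weekends) brings us to Thursday, 2024-06-13, which is the last day of the review period.
Adding 5 calendar days to 2024-06-13 gives 2024-06-18, which is the last day of the improvement period.
The date termination becomes effective: 30 calendar days after 2024-06-18 is 2024-07-18.

2024-07-18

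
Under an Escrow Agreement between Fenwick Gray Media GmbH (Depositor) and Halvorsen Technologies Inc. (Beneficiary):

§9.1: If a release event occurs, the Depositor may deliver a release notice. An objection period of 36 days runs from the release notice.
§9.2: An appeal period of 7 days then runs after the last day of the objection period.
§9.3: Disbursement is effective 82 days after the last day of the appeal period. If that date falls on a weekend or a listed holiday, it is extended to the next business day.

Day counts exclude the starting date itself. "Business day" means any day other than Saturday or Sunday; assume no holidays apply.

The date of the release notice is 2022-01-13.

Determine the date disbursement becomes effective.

Adding 36 calendar days to 2022-01-13 gives 2022-02-18, which is the last day of the objection period.
The last day of the appeal period: 7 calendar days after 2022-02-18 is 2022-02-25.
The date disbursement becomes effective: 2022-02-25 + 82 days = 2022-05-18. 2022-05-18 is a Wednesday, so no roll-forward applies.

2022-05-18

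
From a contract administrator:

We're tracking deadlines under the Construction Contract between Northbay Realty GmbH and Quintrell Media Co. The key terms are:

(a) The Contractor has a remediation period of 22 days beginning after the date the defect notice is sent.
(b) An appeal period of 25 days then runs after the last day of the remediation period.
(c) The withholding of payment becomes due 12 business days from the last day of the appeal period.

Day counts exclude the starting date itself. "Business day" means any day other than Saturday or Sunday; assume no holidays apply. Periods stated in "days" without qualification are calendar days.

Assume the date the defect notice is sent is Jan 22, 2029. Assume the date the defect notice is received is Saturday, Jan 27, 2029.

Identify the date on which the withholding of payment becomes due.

Mar 27, 2029

Adding 22 calendar days to Jan 22, 2029 gives Feb 13, 2029, which is the last day of the remediation period.
Adding 25 calendar days to Feb 13, 2029 gives Mar 10, 2029, which is the last day of the appeal period.
From Saturday, Mar 10, 2029, 12 business days (Mar 12, Mar 13, Mar 14, Mar 15, …, Mar 23, Mar 26, Mar 27, skipping weekends) brings us to Tuesday, Mar 27, 2029, which is the date on which the withholding of payment becomes due.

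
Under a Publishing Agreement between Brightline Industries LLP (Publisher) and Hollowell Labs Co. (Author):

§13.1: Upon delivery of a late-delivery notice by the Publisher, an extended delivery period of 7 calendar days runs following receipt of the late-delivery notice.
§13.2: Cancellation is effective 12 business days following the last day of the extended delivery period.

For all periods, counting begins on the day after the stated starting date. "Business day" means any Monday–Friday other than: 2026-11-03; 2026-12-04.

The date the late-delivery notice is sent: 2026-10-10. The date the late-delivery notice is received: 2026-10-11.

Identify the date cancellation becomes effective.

Adding 7 calendar days to 2026-10-11 gives 2026-10-18, which is the last day of the extended delivery period.
From Sunday, 2026-10-18, 12 business days (Oct 19, Oct 20, Oct 21, Oct 22, …, Oct 30, Nov 2, Nov 4, skipping weekends and the listed holiday on Nov 3) brings us to Wednesday, 2026-11-04, which is the date cancellation becomes effective.

2026-11-04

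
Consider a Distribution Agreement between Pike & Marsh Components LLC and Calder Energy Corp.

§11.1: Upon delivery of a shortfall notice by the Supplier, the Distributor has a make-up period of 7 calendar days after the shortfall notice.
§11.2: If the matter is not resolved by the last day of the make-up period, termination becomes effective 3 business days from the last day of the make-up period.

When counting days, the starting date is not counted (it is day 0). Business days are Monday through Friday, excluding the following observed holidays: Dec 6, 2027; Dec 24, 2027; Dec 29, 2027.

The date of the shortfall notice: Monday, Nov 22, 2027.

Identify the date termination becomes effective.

Dec 2, 2027

The last day of the make-up period: 7 calendar days after Nov 22, 2027 is Nov 29, 2027.
The date termination becomes effective: counting 3 business days from Monday, Nov 29, 2027 (Nov 30, Dec 1, Dec 2, skipping weekends) reaches Thursday, Dec 2, 2027.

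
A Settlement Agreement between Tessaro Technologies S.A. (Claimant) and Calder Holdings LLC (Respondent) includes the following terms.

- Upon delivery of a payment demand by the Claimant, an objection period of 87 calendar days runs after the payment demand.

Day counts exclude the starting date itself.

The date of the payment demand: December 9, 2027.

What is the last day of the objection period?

Adding 87 calendar days to December 9, 2027 gives March 5, 2028, which is the last day of the objection period.

March 5, 2028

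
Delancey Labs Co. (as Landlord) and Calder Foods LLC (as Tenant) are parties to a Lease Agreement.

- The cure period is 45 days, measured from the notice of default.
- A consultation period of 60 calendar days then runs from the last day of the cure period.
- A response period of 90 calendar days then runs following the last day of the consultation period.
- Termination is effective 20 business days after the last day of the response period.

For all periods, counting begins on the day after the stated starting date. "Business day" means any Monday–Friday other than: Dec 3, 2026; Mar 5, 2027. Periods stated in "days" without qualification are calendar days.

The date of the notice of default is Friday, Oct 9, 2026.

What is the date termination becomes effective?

May 20, 2027

The last day of the cure period: 45 calendar days after Oct 9, 2026 is Nov 23, 2026.
The last day of the consultation period: Nov 23, 2026 + 60 days = Jan 22, 2027.
The last day of the response period: Jan 22, 2027 + 90 days = Apr 22, 2027.
The date termination becomes effective: 20 business days after Thursday, Apr 22, 2027, skipping weekends — Apr 23, Apr 26, Apr 27, Apr 28, …, May 18, May 19, May 20 — lands on Thursday, May 20, 2027.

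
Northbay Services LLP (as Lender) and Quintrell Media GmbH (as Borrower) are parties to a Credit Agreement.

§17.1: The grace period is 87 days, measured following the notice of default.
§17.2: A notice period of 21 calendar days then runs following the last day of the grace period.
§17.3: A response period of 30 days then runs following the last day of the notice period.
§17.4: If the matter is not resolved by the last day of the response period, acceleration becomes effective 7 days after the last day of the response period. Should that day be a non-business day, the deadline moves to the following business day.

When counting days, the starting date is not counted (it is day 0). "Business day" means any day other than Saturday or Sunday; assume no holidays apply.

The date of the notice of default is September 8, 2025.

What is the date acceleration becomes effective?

February 2, 2026

The last day of the grace period: 87 calendar days after September 8, 2025 is December 4, 2025.
The last day of the notice period: December 4, 2025 + 21 days = December 25, 2025.
The last day of the response period: December 25, 2025 + 30 days = January 24, 2026.
The date acceleration becomes effective: 7 calendar days after January 24, 2026 is January 31, 2026. That falls on a Saturday, so it rolls to the next business day, Monday, February 2, 2026.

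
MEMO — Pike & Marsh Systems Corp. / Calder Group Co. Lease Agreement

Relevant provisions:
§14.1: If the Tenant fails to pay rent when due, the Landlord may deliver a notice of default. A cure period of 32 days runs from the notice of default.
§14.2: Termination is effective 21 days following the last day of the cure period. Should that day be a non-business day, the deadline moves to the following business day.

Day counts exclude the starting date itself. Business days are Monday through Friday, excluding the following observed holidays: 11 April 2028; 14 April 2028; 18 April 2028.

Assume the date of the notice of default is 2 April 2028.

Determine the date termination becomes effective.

Adding 32 calendar days to 2 April 2028 gives 4 May 2028, which is the last day of the cure period.
The date termination becomes effective: 21 calendar days after 4 May 2028 is 25 May 2028. 25 May 2028 is a Thursday and is not a listed holiday, so no roll-forward applies.

25 May 2028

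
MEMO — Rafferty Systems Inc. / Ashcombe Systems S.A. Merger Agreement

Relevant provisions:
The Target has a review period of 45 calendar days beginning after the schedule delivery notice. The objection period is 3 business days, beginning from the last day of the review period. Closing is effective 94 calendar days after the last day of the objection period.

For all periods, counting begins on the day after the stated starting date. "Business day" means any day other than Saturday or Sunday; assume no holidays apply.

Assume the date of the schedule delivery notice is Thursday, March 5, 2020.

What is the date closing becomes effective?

Adding 45 calendar days to March 5, 2020 gives April 19, 2020, which is the last day of the review period.
The last day of the objection period: counting 3 business days from Sunday, April 19, 2020 (Apr 20, Apr 21, Apr 22, skipping weekends) reaches Wednesday, April 22, 2020.
The date closing becomes effective: 94 calendar days after April 22, 2020 is July 25, 2020.

July 25, 2020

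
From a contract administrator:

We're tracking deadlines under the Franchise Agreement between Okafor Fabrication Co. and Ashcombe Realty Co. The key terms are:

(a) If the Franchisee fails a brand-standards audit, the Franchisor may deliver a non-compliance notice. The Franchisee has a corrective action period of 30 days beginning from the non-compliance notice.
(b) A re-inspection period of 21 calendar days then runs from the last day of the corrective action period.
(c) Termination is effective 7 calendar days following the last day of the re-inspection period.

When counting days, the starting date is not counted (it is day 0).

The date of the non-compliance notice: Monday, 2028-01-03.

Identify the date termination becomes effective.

2028-03-01

The last day of the corrective action period: 30 calendar days after 2028-01-03 is 2028-02-02.
The last day of the re-inspection period: 2028-02-02 + 21 days = 2028-02-23.
The date termination becomes effective: 2028-02-23 + 7 days = 2028-03-01.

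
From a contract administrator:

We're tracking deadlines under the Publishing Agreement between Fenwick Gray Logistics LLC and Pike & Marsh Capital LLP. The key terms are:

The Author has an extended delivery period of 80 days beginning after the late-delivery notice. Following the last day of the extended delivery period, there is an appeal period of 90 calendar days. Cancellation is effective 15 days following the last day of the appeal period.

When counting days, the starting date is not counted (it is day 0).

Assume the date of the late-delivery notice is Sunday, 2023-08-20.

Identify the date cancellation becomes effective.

The last day of the extended delivery period: 2023-08-20 + 80 days = 2023-11-08.
The last day of the appeal period: 2023-11-08 + 90 days = 2024-02-06.
The date cancellation becomes effective: 2024-02-06 + 15 days = 2024-02-21.

2024-02-21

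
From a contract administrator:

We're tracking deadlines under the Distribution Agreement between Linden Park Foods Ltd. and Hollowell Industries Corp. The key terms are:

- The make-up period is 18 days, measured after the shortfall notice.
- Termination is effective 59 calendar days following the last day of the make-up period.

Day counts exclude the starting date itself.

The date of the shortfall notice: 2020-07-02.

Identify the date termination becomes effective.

Adding 18 calendar days to 2020-07-02 gives 2020-07-20, which is the last day of the make-up period.
The date termination becomes effective: 59 calendar days after 2020-07-20 is 2020-09-17.

2020-09-17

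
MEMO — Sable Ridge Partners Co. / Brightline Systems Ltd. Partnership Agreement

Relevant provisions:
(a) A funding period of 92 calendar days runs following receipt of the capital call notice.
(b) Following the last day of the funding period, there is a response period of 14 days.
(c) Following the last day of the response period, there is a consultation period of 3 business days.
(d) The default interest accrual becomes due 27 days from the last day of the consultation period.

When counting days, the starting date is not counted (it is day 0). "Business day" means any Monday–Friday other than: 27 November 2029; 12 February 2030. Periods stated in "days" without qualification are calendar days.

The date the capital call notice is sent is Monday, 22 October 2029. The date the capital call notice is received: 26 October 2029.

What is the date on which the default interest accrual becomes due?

13 March 2030

Adding 92 calendar days to 26 October 2029 gives 26 January 2030, which is the last day of the funding period.
The last day of the response period: 14 calendar days after 26 January 2030 is 9 February 2030.
The last day of the consultation period: 3 business days after Saturday, 9 February 2030, skipping weekends and the listed holiday on Feb 12 — Feb 11, Feb 13, Feb 14 — lands on Thursday, 14 February 2030.
The date on which the default interest accrual becomes due: 14 February 2030 + 27 days = 13 March 2030.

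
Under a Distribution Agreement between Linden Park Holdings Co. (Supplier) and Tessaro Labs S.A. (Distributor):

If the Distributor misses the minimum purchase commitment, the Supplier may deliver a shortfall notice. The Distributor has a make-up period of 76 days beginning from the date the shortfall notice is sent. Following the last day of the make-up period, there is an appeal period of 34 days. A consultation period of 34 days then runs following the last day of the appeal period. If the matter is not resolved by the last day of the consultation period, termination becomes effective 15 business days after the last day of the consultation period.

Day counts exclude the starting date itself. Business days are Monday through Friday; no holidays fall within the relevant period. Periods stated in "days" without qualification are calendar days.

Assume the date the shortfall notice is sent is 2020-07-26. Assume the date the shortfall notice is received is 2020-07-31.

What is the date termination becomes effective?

2021-01-07

The last day of the make-up period: 76 calendar days after 2020-07-26 is 2020-10-10.
Adding 34 calendar days to 2020-10-10 gives 2020-11-13, which is the last day of the appeal period.
Adding 34 calendar days to 2020-11-13 gives 2020-12-17, which is the last day of the consultation period.
From Thursday, 2020-12-17, 15 business days (Dec 18, Dec 21, Dec 22, Dec 23, …, Jan 5, Jan 6, Jan 7, skipping weekends) brings us to Thursday, 2021-01-07, which is the date termination becomes effective.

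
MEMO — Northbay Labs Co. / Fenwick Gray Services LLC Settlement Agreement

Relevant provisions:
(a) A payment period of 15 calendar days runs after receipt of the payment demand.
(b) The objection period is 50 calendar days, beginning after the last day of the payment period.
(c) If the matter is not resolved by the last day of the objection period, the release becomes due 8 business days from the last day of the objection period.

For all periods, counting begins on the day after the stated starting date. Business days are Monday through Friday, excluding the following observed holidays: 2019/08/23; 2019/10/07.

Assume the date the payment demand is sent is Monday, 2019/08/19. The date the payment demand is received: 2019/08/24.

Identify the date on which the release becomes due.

2019/11/07

Adding 15 calendar days to 2019/08/24 gives 2019/09/08, which is the last day of the payment period.
The last day of the objection period: 50 calendar days after 2019/09/08 is 2019/10/28.
The date on which the release becomes due: 8 business days after Monday, 2019/10/28, skipping weekends — Oct 29, Oct 30, Oct 31, Nov 1, Nov 4, Nov 5, Nov 6, Nov 7 — lands on Thursday, 2019/11/07.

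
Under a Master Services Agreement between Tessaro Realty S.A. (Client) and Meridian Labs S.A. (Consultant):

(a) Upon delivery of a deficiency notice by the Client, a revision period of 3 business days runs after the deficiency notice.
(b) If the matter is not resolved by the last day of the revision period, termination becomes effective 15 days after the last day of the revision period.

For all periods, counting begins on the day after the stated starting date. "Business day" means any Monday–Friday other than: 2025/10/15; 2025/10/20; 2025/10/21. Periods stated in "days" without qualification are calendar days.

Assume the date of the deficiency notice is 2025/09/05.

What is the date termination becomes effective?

The last day of the revision period: 3 business days after Friday, 2025/09/05, skipping weekends — Sep 8, Sep 9, Sep 10 — lands on Wednesday, 2025/09/10.
The date termination becomes effective: 15 calendar days after 2025/09/10 is 2025/09/25.

2025/09/25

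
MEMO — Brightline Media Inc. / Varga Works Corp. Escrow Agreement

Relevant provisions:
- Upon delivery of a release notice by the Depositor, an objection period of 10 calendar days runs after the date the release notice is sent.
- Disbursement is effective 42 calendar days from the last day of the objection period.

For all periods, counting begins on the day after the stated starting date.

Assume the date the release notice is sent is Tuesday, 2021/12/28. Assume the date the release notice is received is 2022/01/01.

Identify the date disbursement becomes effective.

2022/02/18

Adding 10 calendar days to 2021/12/28 gives 2022/01/07, which is the last day of the objection period.
Adding 42 calendar days to 2022/01/07 gives 2022/02/18, which is the date disbursement becomes effective.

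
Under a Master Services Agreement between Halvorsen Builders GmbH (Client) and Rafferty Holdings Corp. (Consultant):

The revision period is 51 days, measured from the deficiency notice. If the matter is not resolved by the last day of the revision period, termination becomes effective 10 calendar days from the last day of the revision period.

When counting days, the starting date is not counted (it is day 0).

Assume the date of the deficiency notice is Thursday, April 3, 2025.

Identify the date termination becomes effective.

Adding 51 calendar days to April 3, 2025 gives May 24, 2025, which is the last day of the revision period.
Adding 10 calendar days to May 24, 2025 gives June 3, 2025, which is the date termination becomes effective.

June 3, 2025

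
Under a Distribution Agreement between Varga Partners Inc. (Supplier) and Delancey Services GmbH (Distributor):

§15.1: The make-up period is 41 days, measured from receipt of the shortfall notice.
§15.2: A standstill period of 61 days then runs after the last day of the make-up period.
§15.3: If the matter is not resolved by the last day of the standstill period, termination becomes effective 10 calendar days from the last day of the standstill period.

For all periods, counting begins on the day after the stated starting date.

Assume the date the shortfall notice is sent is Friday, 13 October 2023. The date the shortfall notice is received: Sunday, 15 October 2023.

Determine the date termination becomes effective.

4 February 2024

Adding 41 calendar days to 15 October 2023 gives 25 November 2023, which is the last day of the make-up period.
Adding 61 calendar days to 25 November 2023 gives 25 January 2024, which is the last day of the standstill period.
Adding 10 calendar days to 25 January 2024 gives 4 February 2024, which is the date termination becomes effective.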